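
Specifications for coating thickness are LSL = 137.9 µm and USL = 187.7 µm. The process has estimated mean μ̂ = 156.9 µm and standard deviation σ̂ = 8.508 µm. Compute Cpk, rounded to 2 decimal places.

Cpu = (USL − μ̂) / (3σ̂) = (187.7 − 156.9) / (3 × 8.508) = 1.2067; Cpl = (μ̂ − LSL) / (3σ̂) = (156.9 − 137.9) / (3 × 8.508) = 0.7444; Cpk = min(Cpu, Cpl) = 0.7444

0.74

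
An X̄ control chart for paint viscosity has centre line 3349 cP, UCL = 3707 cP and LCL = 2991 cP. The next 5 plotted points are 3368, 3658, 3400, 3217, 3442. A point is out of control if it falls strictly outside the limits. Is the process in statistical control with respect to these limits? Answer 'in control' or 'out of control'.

in control

All 5 points lie within [2991, 3707].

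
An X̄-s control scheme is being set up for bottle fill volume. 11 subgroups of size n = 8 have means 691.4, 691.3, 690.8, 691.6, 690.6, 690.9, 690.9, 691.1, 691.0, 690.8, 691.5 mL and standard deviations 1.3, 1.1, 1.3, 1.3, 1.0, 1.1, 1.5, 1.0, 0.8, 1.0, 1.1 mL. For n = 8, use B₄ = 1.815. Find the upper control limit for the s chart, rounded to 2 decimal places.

s̄ = (1.3 + 1.1 + 1.3 + 1.3 + 1.0 + 1.1 + 1.5 + 1.0 + 0.8 + 1.0 + 1.1) / 11 = 1.1364
UCL_s = B₄·s̄ = 1.815 × 1.1364 = 2.0625

2.06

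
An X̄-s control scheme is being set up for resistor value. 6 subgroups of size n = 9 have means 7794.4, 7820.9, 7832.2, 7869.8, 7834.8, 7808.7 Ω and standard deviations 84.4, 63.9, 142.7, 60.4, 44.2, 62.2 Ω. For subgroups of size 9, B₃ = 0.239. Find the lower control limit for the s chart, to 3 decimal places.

18.236

s̄ = (84.4 + 63.9 + 142.7 + 60.4 + 44.2 + 62.2) / 6 = 76.3000
LCL_s = B₃·s̄ = 0.239 × 76.3000 = 18.2357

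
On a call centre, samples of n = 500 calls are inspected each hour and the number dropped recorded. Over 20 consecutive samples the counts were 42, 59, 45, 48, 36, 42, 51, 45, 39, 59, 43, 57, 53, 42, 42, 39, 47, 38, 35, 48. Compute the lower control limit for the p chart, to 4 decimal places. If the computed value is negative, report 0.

0.0524

p̄ = Σdᵢ / (k·n) = 910 / (20 × 500) = 0.09100
LCL = p̄ − 3·√(p̄(1−p̄)/n) = 0.09100 − 3 × 0.01286 = 0.05241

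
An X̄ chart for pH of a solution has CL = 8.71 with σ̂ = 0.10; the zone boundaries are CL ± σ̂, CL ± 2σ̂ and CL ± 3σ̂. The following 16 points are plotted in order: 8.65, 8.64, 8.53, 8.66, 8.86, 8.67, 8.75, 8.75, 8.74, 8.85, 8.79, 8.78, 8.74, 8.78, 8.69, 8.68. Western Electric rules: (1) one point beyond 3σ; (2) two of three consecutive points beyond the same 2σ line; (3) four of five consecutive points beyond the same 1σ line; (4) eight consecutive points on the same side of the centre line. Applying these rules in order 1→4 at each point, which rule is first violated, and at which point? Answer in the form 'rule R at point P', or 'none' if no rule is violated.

Zone of each point (C = within 1σ̂, B = 1σ̂–2σ̂, A = 2σ̂–3σ̂, * = beyond 3σ̂; sign = side of CL): 1:-C, 2:-C, 3:-B, 4:-C, 5:+B, 6:-C, 7:+C, 8:+C, 9:+C, 10:+B, 11:+C, 12:+C, 13:+C, 14:+C, 15:-C, 16:-C
Rule 4 (eight consecutive points on the same side of the centre line) is satisfied at point 14.

rule 4 at point 14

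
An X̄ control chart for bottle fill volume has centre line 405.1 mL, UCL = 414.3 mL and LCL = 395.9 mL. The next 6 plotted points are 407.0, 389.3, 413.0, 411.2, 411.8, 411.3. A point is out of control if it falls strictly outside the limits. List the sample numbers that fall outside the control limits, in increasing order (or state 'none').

Compare each point to [395.9, 414.3]: sample 2 = 389.3 < LCL.

2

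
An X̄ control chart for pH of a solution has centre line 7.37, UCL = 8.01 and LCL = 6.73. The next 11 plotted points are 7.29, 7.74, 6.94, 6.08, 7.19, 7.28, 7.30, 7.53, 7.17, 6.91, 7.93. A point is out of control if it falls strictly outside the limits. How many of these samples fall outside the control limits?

Compare each point to [6.73, 8.01]: sample 4 = 6.08 < LCL.

1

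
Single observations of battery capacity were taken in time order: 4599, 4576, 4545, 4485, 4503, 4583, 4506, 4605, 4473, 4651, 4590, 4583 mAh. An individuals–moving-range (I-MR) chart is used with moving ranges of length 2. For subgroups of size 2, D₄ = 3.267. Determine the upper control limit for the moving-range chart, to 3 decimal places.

Moving ranges: 23, 31, 60, 18, 80, 77, 99, 132, 178, 61, 7; M̄R̄ = 766.0000 / 11 = 69.6364
UCL_MR = D₄·M̄R̄ = 3.267 × 69.6364 = 227.5020

227.502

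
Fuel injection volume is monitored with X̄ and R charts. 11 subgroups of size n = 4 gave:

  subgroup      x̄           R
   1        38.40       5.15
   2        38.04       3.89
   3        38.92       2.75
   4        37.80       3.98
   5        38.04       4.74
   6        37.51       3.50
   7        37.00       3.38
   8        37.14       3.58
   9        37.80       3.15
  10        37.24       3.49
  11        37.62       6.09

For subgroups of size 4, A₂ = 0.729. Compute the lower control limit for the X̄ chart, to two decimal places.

34.88

X̄̄ = (38.40 + 38.04 + 38.92 + 37.80 + 38.04 + 37.51 + 37.00 + 37.14 + 37.80 + 37.24 + 37.62) / 11 = 415.5100 / 11 = 37.7736
R̄ = (5.15 + 3.89 + 2.75 + 3.98 + 4.74 + 3.50 + 3.38 + 3.58 + 3.15 + 3.49 + 6.09) / 11 = 43.7000 / 11 = 3.9727
LCL = X̄̄ − A₂·R̄ = 37.7736 − 0.729 × 3.9727 = 34.8775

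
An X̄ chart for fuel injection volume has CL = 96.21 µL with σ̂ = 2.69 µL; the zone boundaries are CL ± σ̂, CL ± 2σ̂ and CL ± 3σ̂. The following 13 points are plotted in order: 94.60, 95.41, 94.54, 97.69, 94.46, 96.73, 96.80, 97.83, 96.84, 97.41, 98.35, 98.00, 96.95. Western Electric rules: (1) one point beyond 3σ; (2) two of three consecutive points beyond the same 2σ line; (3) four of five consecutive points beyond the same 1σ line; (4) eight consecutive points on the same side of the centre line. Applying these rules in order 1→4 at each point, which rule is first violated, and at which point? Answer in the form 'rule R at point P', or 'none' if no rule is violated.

Zone of each point (C = within 1σ̂, B = 1σ̂–2σ̂, A = 2σ̂–3σ̂, * = beyond 3σ̂; sign = side of CL): 1:-C, 2:-C, 3:-C, 4:+C, 5:-C, 6:+C, 7:+C, 8:+C, 9:+C, 10:+C, 11:+C, 12:+C, 13:+C
Rule 4 (eight consecutive points on the same side of the centre line) is satisfied at point 13.

rule 4 at point 13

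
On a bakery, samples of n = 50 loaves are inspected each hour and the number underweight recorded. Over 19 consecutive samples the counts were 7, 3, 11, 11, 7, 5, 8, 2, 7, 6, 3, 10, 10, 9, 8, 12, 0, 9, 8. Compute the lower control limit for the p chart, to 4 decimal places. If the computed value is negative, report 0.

p̄ = Σdᵢ / (k·n) = 136 / (19 × 50) = 0.14316
LCL = p̄ − 3·√(p̄(1−p̄)/n) = 0.14316 − 3 × 0.04953 = -0.00543 → 0 (negative, so LCL = 0)

0.0000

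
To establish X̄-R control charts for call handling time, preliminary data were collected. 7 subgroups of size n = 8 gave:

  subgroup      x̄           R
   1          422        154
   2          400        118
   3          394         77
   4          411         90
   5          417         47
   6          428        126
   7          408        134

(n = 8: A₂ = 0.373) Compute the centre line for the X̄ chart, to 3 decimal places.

X̄̄ = (422 + 400 + 394 + 411 + 417 + 428 + 408) / 7 = 2880.0000 / 7 = 411.4286
CL = X̄̄ = 411.4286

411.429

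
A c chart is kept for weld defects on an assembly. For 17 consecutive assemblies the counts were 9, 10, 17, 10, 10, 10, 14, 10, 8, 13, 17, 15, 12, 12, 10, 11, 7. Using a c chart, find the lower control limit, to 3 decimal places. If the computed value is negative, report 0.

1.310

c̄ = (9 + 10 + 17 + 10 + 10 + 10 + 14 + 10 + 8 + 13 + 17 + 15 + 12 + 12 + 10 + 11 + 7) / 17 = 195 / 17 = 11.4706
LCL = c̄ − 3√c̄ = 11.4706 − 3 × 3.3868 = 1.3101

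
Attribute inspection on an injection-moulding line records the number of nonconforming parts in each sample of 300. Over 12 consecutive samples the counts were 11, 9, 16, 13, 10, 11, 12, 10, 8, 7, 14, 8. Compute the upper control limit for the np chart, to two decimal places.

p̄ = Σdᵢ / (k·n) = 129 / (12 × 300) = 0.03583
UCL = np̄ + 3·√(np̄(1−p̄)) = 10.7500 + 3 × √(10.7500×0.96417) = 10.7500 + 3 × 3.2194 = 20.4083

20.41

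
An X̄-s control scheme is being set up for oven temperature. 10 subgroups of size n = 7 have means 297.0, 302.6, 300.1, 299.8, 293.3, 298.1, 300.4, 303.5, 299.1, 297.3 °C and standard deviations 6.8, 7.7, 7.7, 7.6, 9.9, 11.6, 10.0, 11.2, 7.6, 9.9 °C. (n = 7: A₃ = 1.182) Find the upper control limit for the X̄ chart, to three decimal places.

X̄̄ = (297.0 + 302.6 + 300.1 + 299.8 + 293.3 + 298.1 + 300.4 + 303.5 + 299.1 + 297.3) / 10 = 299.1200
s̄ = (6.8 + 7.7 + 7.7 + 7.6 + 9.9 + 11.6 + 10.0 + 11.2 + 7.6 + 9.9) / 10 = 9.0000
UCL = X̄̄ + A₃·s̄ = 299.1200 + 1.182 × 9.0000 = 309.7580

309.758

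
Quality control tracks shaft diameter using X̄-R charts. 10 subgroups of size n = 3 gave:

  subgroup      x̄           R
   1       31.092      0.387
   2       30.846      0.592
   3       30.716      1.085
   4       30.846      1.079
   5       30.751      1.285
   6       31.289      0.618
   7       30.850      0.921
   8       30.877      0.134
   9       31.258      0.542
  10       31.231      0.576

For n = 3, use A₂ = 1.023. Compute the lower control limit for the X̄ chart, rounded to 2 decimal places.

30.24

X̄̄ = (31.092 + 30.846 + 30.716 + 30.846 + 30.751 + 31.289 + 30.850 + 30.877 + 31.258 + 31.231) / 10 = 309.7560 / 10 = 30.9756
R̄ = (0.387 + 0.592 + 1.085 + 1.079 + 1.285 + 0.618 + 0.921 + 0.134 + 0.542 + 0.576) / 10 = 7.2190 / 10 = 0.7219
LCL = X̄̄ − A₂·R̄ = 30.9756 − 1.023 × 0.7219 = 30.2371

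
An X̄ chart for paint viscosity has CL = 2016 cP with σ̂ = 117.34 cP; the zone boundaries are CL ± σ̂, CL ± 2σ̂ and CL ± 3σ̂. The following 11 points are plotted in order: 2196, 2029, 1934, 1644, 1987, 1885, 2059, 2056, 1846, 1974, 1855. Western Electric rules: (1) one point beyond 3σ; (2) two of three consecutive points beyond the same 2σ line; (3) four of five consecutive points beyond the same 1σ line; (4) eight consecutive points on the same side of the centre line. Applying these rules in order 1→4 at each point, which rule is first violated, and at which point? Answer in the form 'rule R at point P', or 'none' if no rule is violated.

Zone of each point (C = within 1σ̂, B = 1σ̂–2σ̂, A = 2σ̂–3σ̂, * = beyond 3σ̂; sign = side of CL): 1:+B, 2:+C, 3:-C, 4:-*, 5:-C, 6:-B, 7:+C, 8:+C, 9:-B, 10:-C, 11:-B
Rule 1 (one point beyond the 3σ limits) is satisfied at point 4.

rule 1 at point 4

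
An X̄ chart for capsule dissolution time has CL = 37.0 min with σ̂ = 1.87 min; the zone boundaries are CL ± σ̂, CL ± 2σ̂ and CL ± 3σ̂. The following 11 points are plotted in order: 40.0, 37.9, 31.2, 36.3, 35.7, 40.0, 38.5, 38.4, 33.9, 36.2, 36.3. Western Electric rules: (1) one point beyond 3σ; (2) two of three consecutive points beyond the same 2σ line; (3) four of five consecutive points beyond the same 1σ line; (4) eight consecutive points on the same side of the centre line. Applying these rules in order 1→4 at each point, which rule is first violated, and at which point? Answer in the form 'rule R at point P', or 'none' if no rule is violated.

Zone of each point (C = within 1σ̂, B = 1σ̂–2σ̂, A = 2σ̂–3σ̂, * = beyond 3σ̂; sign = side of CL): 1:+B, 2:+C, 3:-*, 4:-C, 5:-C, 6:+B, 7:+C, 8:+C, 9:-B, 10:-C, 11:-C
Rule 1 (one point beyond the 3σ limits) is satisfied at point 3.

rule 1 at point 3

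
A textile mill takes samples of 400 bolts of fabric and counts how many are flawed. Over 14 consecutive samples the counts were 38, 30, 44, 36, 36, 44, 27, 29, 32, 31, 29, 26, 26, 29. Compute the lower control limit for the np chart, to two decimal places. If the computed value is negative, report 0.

16.22

p̄ = Σdᵢ / (k·n) = 457 / (14 × 400) = 0.08161
LCL = np̄ − 3·√(np̄(1−p̄)) = 32.6429 − 3 × 5.4753 = 16.2169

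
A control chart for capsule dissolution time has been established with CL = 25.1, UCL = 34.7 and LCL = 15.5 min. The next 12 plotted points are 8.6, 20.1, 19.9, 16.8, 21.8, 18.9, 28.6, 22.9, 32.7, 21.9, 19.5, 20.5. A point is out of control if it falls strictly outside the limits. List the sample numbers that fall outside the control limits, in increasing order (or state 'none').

Compare each point to [15.5, 34.7]: sample 1 = 8.6 < LCL.

1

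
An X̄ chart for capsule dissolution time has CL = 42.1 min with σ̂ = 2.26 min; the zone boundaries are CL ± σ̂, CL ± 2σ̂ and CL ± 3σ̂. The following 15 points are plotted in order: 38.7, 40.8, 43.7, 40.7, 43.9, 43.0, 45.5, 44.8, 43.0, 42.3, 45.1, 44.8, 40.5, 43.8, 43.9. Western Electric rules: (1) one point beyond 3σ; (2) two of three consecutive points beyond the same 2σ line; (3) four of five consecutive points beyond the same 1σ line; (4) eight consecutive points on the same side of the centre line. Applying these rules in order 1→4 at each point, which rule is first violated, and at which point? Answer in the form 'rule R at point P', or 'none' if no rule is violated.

rule 4 at point 12

Zone of each point (C = within 1σ̂, B = 1σ̂–2σ̂, A = 2σ̂–3σ̂, * = beyond 3σ̂; sign = side of CL): 1:-B, 2:-C, 3:+C, 4:-C, 5:+C, 6:+C, 7:+B, 8:+B, 9:+C, 10:+C, 11:+B, 12:+B, 13:-C, 14:+C, 15:+C
Rule 4 (eight consecutive points on the same side of the centre line) is satisfied at point 12.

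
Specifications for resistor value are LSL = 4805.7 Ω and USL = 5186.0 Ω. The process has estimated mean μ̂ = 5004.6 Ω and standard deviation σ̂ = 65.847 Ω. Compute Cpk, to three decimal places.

0.918

Cpu = (USL − μ̂) / (3σ̂) = (5186.0 − 5004.6) / (3 × 65.847) = 0.9183; Cpl = (μ̂ − LSL) / (3σ̂) = (5004.6 − 4805.7) / (3 × 65.847) = 1.0069; Cpk = min(Cpu, Cpl) = 0.9183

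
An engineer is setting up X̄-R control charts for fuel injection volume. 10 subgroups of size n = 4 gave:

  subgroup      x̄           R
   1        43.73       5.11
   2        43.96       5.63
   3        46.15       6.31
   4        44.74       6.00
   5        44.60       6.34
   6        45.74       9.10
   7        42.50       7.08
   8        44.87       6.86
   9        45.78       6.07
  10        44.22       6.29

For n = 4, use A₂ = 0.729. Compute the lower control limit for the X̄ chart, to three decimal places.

X̄̄ = (43.73 + 43.96 + 46.15 + 44.74 + 44.60 + 45.74 + 42.50 + 44.87 + 45.78 + 44.22) / 10 = 446.2900 / 10 = 44.6290
R̄ = (5.11 + 5.63 + 6.31 + 6.00 + 6.34 + 9.10 + 7.08 + 6.86 + 6.07 + 6.29) / 10 = 64.7900 / 10 = 6.4790
LCL = X̄̄ − A₂·R̄ = 44.6290 − 0.729 × 6.4790 = 39.9058

39.906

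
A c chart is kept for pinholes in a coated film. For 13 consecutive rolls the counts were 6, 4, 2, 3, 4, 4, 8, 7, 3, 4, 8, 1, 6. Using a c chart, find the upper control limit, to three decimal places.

11.060

c̄ = (6 + 4 + 2 + 3 + 4 + 4 + 8 + 7 + 3 + 4 + 8 + 1 + 6) / 13 = 60 / 13 = 4.6154
UCL = c̄ + 3√c̄ = 4.6154 + 3 × √4.6154 = 4.6154 + 3 × 2.1483 = 11.0604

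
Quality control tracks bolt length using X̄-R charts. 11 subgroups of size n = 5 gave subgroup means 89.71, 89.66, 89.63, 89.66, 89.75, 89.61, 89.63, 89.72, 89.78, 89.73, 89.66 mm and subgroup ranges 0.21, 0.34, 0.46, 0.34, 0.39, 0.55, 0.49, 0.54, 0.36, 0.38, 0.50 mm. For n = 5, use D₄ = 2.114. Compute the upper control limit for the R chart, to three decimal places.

R̄ = (0.21 + 0.34 + 0.46 + 0.34 + 0.39 + 0.55 + 0.49 + 0.54 + 0.36 + 0.38 + 0.50) / 11 = 4.5600 / 11 = 0.4145
UCL_R = D₄·R̄ = 2.114 × 0.4145 = 0.8763

0.876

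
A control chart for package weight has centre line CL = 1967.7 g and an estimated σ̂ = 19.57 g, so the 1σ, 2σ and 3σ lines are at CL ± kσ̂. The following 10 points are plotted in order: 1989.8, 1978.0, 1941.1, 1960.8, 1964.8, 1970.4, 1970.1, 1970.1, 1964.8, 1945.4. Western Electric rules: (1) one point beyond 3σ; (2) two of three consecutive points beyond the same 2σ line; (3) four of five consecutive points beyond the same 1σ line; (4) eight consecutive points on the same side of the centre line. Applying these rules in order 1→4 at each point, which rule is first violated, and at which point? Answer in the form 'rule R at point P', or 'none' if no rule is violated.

none

Zone of each point (C = within 1σ̂, B = 1σ̂–2σ̂, A = 2σ̂–3σ̂, * = beyond 3σ̂; sign = side of CL): 1:+B, 2:+C, 3:-B, 4:-C, 5:-C, 6:+C, 7:+C, 8:+C, 9:-C, 10:-B
No rule fires across all 10 points.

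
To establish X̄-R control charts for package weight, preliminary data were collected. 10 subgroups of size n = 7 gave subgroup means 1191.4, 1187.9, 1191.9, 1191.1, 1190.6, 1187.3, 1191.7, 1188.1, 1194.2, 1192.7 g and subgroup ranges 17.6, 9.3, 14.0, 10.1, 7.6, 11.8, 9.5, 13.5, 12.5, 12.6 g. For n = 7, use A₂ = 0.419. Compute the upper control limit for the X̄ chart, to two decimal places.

X̄̄ = (1191.4 + 1187.9 + 1191.9 + 1191.1 + 1190.6 + 1187.3 + 1191.7 + 1188.1 + 1194.2 + 1192.7) / 10 = 11906.9000 / 10 = 1190.6900
R̄ = (17.6 + 9.3 + 14.0 + 10.1 + 7.6 + 11.8 + 9.5 + 13.5 + 12.5 + 12.6) / 10 = 118.5000 / 10 = 11.8500
UCL = X̄̄ + A₂·R̄ = 1190.6900 + 0.419 × 11.8500 = 1195.6552

1195.66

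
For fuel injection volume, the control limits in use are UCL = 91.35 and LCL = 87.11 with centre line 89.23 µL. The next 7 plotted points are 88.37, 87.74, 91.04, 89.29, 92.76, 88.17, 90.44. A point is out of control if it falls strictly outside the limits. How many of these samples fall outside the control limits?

1

Compare each point to [87.11, 91.35]: sample 5 = 92.76 > UCL.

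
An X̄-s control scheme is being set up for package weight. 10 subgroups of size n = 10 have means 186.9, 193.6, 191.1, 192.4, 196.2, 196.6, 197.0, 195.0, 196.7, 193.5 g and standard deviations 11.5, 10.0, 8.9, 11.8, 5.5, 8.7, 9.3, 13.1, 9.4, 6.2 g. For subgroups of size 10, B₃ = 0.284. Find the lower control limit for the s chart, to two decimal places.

2.68

s̄ = (11.5 + 10.0 + 8.9 + 11.8 + 5.5 + 8.7 + 9.3 + 13.1 + 9.4 + 6.2) / 10 = 9.4400
LCL_s = B₃·s̄ = 0.284 × 9.4400 = 2.6810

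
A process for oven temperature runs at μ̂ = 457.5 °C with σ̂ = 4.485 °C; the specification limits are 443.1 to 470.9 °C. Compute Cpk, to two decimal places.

1.00

Cpu = (USL − μ̂) / (3σ̂) = (470.9 − 457.5) / (3 × 4.485) = 0.9959; Cpl = (μ̂ − LSL) / (3σ̂) = (457.5 − 443.1) / (3 × 4.485) = 1.0702; Cpk = min(Cpu, Cpl) = 0.9959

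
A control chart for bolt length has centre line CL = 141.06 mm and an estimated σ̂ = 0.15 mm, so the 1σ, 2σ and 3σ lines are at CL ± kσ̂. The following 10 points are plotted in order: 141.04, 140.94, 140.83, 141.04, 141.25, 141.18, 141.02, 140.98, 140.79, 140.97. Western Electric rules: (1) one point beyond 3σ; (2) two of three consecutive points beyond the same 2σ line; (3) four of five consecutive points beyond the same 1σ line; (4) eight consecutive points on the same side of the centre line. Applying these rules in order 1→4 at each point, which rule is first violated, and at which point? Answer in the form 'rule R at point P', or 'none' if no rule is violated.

Zone of each point (C = within 1σ̂, B = 1σ̂–2σ̂, A = 2σ̂–3σ̂, * = beyond 3σ̂; sign = side of CL): 1:-C, 2:-C, 3:-B, 4:-C, 5:+B, 6:+C, 7:-C, 8:-C, 9:-B, 10:-C
No rule fires across all 10 points.

none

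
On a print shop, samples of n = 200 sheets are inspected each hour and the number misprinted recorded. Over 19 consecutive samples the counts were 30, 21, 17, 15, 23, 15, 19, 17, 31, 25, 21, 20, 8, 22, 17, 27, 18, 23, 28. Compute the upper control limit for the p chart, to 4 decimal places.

p̄ = Σdᵢ / (k·n) = 397 / (19 × 200) = 0.10447
UCL = p̄ + 3·√(p̄(1−p̄)/n) = 0.10447 + 3 × √(0.10447×0.89553/200) = 0.10447 + 3 × 0.02163 = 0.16936

0.1694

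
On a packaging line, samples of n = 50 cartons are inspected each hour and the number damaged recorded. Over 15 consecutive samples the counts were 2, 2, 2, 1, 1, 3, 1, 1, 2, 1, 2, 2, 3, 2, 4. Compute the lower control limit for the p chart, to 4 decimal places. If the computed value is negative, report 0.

p̄ = Σdᵢ / (k·n) = 29 / (15 × 50) = 0.03867
LCL = p̄ − 3·√(p̄(1−p̄)/n) = 0.03867 − 3 × 0.02727 = -0.04313 → 0 (negative, so LCL = 0)

0.0000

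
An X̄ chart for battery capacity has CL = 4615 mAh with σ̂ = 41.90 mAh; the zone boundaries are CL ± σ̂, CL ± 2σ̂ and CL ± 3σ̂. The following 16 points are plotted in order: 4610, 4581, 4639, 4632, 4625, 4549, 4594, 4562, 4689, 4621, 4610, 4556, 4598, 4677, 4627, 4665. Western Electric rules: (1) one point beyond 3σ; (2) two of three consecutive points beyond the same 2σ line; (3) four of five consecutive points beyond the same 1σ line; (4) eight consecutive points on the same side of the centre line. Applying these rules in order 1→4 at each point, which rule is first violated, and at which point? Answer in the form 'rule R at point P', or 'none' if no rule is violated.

none

Zone of each point (C = within 1σ̂, B = 1σ̂–2σ̂, A = 2σ̂–3σ̂, * = beyond 3σ̂; sign = side of CL): 1:-C, 2:-C, 3:+C, 4:+C, 5:+C, 6:-B, 7:-C, 8:-B, 9:+B, 10:+C, 11:-C, 12:-B, 13:-C, 14:+B, 15:+C, 16:+B
No rule fires across all 16 points.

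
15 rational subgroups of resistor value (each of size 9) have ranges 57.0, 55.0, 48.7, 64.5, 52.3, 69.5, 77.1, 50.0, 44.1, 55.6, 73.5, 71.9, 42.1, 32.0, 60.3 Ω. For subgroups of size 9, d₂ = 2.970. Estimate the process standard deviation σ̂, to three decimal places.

R̄ = (57.0 + 55.0 + 48.7 + 64.5 + 52.3 + 69.5 + 77.1 + 50.0 + 44.1 + 55.6 + 73.5 + 71.9 + 42.1 + 32.0 + 60.3) / 15 = 56.9067
σ̂ = R̄ / d₂ = 56.9067 / 2.970 = 19.1605

19.160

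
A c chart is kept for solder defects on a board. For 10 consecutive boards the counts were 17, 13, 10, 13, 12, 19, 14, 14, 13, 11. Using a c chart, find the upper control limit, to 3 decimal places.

24.663

c̄ = (17 + 13 + 10 + 13 + 12 + 19 + 14 + 14 + 13 + 11) / 10 = 136 / 10 = 13.6000
UCL = c̄ + 3√c̄ = 13.6000 + 3 × √13.6000 = 13.6000 + 3 × 3.6878 = 24.6635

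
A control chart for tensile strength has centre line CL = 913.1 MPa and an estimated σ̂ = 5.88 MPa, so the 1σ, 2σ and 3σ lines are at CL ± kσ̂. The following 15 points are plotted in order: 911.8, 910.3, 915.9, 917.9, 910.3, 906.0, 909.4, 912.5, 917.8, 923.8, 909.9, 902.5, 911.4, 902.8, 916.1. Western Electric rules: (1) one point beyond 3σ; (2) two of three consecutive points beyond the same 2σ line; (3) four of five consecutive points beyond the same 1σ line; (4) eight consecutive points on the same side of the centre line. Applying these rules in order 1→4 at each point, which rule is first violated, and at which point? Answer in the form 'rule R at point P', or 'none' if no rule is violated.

Zone of each point (C = within 1σ̂, B = 1σ̂–2σ̂, A = 2σ̂–3σ̂, * = beyond 3σ̂; sign = side of CL): 1:-C, 2:-C, 3:+C, 4:+C, 5:-C, 6:-B, 7:-C, 8:-C, 9:+C, 10:+B, 11:-C, 12:-B, 13:-C, 14:-B, 15:+C
No rule fires across all 15 points.

none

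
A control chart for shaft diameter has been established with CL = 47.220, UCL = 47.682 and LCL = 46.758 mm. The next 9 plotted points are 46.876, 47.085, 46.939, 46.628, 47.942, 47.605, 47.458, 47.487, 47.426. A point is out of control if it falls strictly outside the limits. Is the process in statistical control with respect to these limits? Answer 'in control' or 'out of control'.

out of control

Compare each point to [46.758, 47.682]: sample 4 = 46.628 < LCL; sample 5 = 47.942 > UCL.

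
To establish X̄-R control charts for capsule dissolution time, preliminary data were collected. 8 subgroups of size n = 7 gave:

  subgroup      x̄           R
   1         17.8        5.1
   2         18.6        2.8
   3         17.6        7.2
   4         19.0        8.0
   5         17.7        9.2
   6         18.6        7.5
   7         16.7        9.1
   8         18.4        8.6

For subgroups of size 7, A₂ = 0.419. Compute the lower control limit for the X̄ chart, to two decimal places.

15.04

X̄̄ = (17.8 + 18.6 + 17.6 + 19.0 + 17.7 + 18.6 + 16.7 + 18.4) / 8 = 144.4000 / 8 = 18.0500
R̄ = (5.1 + 2.8 + 7.2 + 8.0 + 9.2 + 7.5 + 9.1 + 8.6) / 8 = 57.5000 / 8 = 7.1875
LCL = X̄̄ − A₂·R̄ = 18.0500 − 0.419 × 7.1875 = 15.0384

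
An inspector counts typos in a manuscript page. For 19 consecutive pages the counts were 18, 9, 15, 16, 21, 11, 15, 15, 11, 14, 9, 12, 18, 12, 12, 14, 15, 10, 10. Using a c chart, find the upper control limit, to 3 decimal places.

24.560

c̄ = (18 + 9 + 15 + 16 + 21 + 11 + 15 + 15 + 11 + 14 + 9 + 12 + 18 + 12 + 12 + 14 + 15 + 10 + 10) / 19 = 257 / 19 = 13.5263
UCL = c̄ + 3√c̄ = 13.5263 + 3 × √13.5263 = 13.5263 + 3 × 3.6778 = 24.5598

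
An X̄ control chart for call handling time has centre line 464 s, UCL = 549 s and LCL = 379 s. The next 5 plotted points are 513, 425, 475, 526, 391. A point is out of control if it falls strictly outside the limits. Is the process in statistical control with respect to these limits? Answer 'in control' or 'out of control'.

All 5 points lie within [379, 549].

in control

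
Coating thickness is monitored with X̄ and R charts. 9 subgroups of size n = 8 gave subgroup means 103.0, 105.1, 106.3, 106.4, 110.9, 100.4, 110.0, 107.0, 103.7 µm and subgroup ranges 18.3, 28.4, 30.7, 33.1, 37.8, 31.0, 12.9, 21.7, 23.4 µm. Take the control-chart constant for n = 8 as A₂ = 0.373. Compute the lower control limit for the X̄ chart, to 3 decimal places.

96.032

X̄̄ = (103.0 + 105.1 + 106.3 + 106.4 + 110.9 + 100.4 + 110.0 + 107.0 + 103.7) / 9 = 952.8000 / 9 = 105.8667
R̄ = (18.3 + 28.4 + 30.7 + 33.1 + 37.8 + 31.0 + 12.9 + 21.7 + 23.4) / 9 = 237.3000 / 9 = 26.3667
LCL = X̄̄ − A₂·R̄ = 105.8667 − 0.373 × 26.3667 = 96.0319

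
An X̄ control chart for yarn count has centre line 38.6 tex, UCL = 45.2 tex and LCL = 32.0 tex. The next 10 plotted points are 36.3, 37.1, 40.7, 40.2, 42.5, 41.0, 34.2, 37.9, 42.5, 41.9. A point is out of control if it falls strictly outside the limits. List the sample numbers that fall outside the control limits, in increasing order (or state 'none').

All 10 points lie within [32.0, 45.2].

none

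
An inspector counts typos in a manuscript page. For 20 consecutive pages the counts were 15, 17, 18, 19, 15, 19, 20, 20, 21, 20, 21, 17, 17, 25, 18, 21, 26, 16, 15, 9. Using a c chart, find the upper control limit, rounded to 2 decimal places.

31.34

c̄ = (15 + 17 + 18 + 19 + 15 + 19 + 20 + 20 + 21 + 20 + 21 + 17 + 17 + 25 + 18 + 21 + 26 + 16 + 15 + 9) / 20 = 369 / 20 = 18.4500
UCL = c̄ + 3√c̄ = 18.4500 + 3 × √18.4500 = 18.4500 + 3 × 4.2953 = 31.3360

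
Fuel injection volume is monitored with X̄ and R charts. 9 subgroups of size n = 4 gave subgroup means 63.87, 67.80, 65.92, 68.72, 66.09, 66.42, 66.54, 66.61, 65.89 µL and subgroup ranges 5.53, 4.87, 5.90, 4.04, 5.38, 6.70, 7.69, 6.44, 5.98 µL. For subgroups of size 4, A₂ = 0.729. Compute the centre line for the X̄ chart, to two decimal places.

X̄̄ = (63.87 + 67.80 + 65.92 + 68.72 + 66.09 + 66.42 + 66.54 + 66.61 + 65.89) / 9 = 597.8600 / 9 = 66.4289
CL = X̄̄ = 66.4289

66.43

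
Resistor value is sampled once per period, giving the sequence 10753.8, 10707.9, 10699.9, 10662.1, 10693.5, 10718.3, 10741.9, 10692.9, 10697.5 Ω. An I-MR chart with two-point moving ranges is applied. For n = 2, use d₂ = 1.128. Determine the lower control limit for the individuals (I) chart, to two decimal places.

X̄ = (10753.8 + 10707.9 + 10699.9 + 10662.1 + 10693.5 + 10718.3 + 10741.9 + 10692.9 + 10697.5) / 9 = 10707.5333
Moving ranges: 45.9, 8.0, 37.8, 31.4, 24.8, 23.6, 49.0, 4.6; M̄R̄ = 225.1000 / 8 = 28.1375
LCL = X̄ − 3·M̄R̄/d₂ = 10707.5333 − 3 × 28.1375 / 1.128 = 10632.6996

10632.70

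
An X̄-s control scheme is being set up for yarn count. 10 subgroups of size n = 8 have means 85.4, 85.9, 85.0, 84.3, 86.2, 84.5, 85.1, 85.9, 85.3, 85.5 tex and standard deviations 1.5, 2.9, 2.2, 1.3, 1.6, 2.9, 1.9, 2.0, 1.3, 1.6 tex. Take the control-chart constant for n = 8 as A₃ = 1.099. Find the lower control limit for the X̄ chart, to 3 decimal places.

83.200

X̄̄ = (85.4 + 85.9 + 85.0 + 84.3 + 86.2 + 84.5 + 85.1 + 85.9 + 85.3 + 85.5) / 10 = 85.3100
s̄ = (1.5 + 2.9 + 2.2 + 1.3 + 1.6 + 2.9 + 1.9 + 2.0 + 1.3 + 1.6) / 10 = 1.9200
LCL = X̄̄ − A₃·s̄ = 85.3100 − 1.099 × 1.9200 = 83.1999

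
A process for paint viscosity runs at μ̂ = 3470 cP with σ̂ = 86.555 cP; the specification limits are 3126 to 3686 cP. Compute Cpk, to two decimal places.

Cpu = (USL − μ̂) / (3σ̂) = (3686 − 3470) / (3 × 86.555) = 0.8318; Cpl = (μ̂ − LSL) / (3σ̂) = (3470 − 3126) / (3 × 86.555) = 1.3248; Cpk = min(Cpu, Cpl) = 0.8318

0.83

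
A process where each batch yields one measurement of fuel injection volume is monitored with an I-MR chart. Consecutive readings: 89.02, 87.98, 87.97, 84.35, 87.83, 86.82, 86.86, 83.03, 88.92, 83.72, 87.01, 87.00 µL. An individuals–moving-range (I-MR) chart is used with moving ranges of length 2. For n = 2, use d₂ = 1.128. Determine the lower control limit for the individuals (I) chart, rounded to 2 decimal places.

X̄ = (89.02 + 87.98 + 87.97 + 84.35 + 87.83 + 86.82 + 86.86 + 83.03 + 88.92 + 83.72 + 87.01 + 87.00) / 12 = 86.7092
Moving ranges: 1.04, 0.01, 3.62, 3.48, 1.01, 0.04, 3.83, 5.89, 5.20, 3.29, 0.01; M̄R̄ = 27.4200 / 11 = 2.4927
LCL = X̄ − 3·M̄R̄/d₂ = 86.7092 − 3 × 2.4927 / 1.128 = 80.0796

80.08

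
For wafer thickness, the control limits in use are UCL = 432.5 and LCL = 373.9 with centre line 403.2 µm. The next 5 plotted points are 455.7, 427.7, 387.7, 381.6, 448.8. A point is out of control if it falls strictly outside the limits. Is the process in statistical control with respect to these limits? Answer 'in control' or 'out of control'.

out of control

Compare each point to [373.9, 432.5]: sample 1 = 455.7 > UCL; sample 5 = 448.8 > UCL.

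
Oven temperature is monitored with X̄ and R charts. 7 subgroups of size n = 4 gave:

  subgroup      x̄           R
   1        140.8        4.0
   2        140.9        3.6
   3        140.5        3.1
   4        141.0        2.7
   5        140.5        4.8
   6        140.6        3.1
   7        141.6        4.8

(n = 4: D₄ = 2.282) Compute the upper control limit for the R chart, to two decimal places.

R̄ = (4.0 + 3.6 + 3.1 + 2.7 + 4.8 + 3.1 + 4.8) / 7 = 26.1000 / 7 = 3.7286
UCL_R = D₄·R̄ = 2.282 × 3.7286 = 8.5086

8.51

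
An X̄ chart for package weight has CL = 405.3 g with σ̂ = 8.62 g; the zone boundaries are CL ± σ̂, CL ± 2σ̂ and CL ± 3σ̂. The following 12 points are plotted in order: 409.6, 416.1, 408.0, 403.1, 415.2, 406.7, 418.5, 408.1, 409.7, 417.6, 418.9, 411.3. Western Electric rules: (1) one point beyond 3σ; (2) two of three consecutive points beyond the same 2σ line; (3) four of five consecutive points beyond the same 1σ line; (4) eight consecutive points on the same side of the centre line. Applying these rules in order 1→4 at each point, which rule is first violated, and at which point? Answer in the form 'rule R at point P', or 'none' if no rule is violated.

rule 4 at point 12

Zone of each point (C = within 1σ̂, B = 1σ̂–2σ̂, A = 2σ̂–3σ̂, * = beyond 3σ̂; sign = side of CL): 1:+C, 2:+B, 3:+C, 4:-C, 5:+B, 6:+C, 7:+B, 8:+C, 9:+C, 10:+B, 11:+B, 12:+C
Rule 4 (eight consecutive points on the same side of the centre line) is satisfied at point 12.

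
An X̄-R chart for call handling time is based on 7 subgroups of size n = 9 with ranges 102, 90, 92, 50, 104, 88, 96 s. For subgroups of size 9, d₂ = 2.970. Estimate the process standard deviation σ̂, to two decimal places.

29.92

R̄ = (102 + 90 + 92 + 50 + 104 + 88 + 96) / 7 = 88.8571
σ̂ = R̄ / d₂ = 88.8571 / 2.970 = 29.9182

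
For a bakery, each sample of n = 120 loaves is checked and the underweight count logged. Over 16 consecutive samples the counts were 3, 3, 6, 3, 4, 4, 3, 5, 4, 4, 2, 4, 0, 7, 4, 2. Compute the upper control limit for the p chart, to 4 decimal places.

0.0771

p̄ = Σdᵢ / (k·n) = 58 / (16 × 120) = 0.03021
UCL = p̄ + 3·√(p̄(1−p̄)/n) = 0.03021 + 3 × √(0.03021×0.96979/120) = 0.03021 + 3 × 0.01562 = 0.07708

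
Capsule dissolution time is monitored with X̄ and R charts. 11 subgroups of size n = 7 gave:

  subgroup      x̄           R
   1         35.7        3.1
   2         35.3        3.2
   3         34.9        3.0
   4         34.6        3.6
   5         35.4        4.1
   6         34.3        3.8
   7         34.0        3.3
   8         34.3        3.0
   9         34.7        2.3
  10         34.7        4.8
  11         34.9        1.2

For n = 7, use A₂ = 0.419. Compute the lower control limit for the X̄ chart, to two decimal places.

33.45

X̄̄ = (35.7 + 35.3 + 34.9 + 34.6 + 35.4 + 34.3 + 34.0 + 34.3 + 34.7 + 34.7 + 34.9) / 11 = 382.8000 / 11 = 34.8000
R̄ = (3.1 + 3.2 + 3.0 + 3.6 + 4.1 + 3.8 + 3.3 + 3.0 + 2.3 + 4.8 + 1.2) / 11 = 35.4000 / 11 = 3.2182
LCL = X̄̄ − A₂·R̄ = 34.8000 − 0.419 × 3.2182 = 33.4516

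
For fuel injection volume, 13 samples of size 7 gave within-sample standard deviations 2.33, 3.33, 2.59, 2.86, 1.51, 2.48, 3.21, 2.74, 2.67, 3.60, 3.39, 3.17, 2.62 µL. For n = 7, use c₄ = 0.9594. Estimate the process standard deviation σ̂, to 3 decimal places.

s̄ = (2.33 + 3.33 + 2.59 + 2.86 + 1.51 + 2.48 + 3.21 + 2.74 + 2.67 + 3.60 + 3.39 + 3.17 + 2.62) / 13 = 2.8077
σ̂ = s̄ / c₄ = 2.8077 / 0.9594 = 2.9265

2.927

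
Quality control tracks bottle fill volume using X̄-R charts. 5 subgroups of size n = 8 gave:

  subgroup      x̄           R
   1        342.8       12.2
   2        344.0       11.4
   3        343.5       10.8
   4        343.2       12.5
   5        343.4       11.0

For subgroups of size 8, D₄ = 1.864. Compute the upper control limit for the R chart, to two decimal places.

21.59

R̄ = (12.2 + 11.4 + 10.8 + 12.5 + 11.0) / 5 = 57.9000 / 5 = 11.5800
UCL_R = D₄·R̄ = 1.864 × 11.5800 = 21.5851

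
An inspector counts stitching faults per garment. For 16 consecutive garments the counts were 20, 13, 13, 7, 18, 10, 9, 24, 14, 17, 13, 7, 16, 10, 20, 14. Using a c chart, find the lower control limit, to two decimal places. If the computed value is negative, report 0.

c̄ = (20 + 13 + 13 + 7 + 18 + 10 + 9 + 24 + 14 + 17 + 13 + 7 + 16 + 10 + 20 + 14) / 16 = 225 / 16 = 14.0625
LCL = c̄ − 3√c̄ = 14.0625 − 3 × 3.7500 = 2.8125

2.81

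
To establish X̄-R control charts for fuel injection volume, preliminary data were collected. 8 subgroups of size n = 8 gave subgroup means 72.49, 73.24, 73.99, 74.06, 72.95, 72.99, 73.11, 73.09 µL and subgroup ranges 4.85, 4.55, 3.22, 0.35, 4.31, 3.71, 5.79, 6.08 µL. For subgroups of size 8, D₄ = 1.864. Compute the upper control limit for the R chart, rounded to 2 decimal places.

R̄ = (4.85 + 4.55 + 3.22 + 0.35 + 4.31 + 3.71 + 5.79 + 6.08) / 8 = 32.8600 / 8 = 4.1075
UCL_R = D₄·R̄ = 1.864 × 4.1075 = 7.6564

7.66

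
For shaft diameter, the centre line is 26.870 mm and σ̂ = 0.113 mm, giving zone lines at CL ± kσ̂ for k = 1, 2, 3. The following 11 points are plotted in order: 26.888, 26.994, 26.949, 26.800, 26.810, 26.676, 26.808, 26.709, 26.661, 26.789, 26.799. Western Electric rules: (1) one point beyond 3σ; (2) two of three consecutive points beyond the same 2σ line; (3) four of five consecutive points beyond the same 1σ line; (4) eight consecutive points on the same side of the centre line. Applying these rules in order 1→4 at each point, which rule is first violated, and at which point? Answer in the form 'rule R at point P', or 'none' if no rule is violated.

rule 4 at point 11

Zone of each point (C = within 1σ̂, B = 1σ̂–2σ̂, A = 2σ̂–3σ̂, * = beyond 3σ̂; sign = side of CL): 1:+C, 2:+B, 3:+C, 4:-C, 5:-C, 6:-B, 7:-C, 8:-B, 9:-B, 10:-C, 11:-C
Rule 4 (eight consecutive points on the same side of the centre line) is satisfied at point 11.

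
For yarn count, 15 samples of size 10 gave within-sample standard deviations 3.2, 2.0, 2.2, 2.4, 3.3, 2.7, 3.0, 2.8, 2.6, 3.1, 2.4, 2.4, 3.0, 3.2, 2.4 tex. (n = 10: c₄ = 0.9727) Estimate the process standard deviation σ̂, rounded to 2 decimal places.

2.79

s̄ = (3.2 + 2.0 + 2.2 + 2.4 + 3.3 + 2.7 + 3.0 + 2.8 + 2.6 + 3.1 + 2.4 + 2.4 + 3.0 + 3.2 + 2.4) / 15 = 2.7133
σ̂ = s̄ / c₄ = 2.7133 / 0.9727 = 2.7895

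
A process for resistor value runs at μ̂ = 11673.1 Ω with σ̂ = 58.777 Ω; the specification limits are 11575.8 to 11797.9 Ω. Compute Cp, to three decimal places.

0.630

Cp = (USL − LSL) / (6σ̂) = (11797.9 − 11575.8) / (6 × 58.777) = 222.1000 / 352.6620 = 0.6298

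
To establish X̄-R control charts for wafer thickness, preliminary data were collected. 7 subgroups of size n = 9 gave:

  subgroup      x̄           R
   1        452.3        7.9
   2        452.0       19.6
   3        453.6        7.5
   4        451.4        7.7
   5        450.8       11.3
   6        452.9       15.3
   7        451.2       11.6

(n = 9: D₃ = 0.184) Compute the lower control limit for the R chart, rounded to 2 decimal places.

R̄ = (7.9 + 19.6 + 7.5 + 7.7 + 11.3 + 15.3 + 11.6) / 7 = 80.9000 / 7 = 11.5571
LCL_R = D₃·R̄ = 0.184 × 11.5571 = 2.1265

2.13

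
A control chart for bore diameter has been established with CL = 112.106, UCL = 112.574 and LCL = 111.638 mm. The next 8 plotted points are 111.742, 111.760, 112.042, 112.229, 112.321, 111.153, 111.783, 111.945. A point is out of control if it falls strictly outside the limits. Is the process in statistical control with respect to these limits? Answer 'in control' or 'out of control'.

out of control

Compare each point to [111.638, 112.574]: sample 6 = 111.153 < LCL.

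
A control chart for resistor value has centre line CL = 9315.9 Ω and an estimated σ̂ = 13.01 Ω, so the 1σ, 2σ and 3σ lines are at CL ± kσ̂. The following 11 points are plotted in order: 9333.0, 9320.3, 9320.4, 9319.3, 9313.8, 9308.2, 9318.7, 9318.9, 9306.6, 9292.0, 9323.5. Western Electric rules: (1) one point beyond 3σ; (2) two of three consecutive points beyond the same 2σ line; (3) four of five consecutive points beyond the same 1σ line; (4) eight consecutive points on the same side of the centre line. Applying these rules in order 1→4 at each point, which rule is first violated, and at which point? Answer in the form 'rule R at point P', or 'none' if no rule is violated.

Zone of each point (C = within 1σ̂, B = 1σ̂–2σ̂, A = 2σ̂–3σ̂, * = beyond 3σ̂; sign = side of CL): 1:+B, 2:+C, 3:+C, 4:+C, 5:-C, 6:-C, 7:+C, 8:+C, 9:-C, 10:-B, 11:+C
No rule fires across all 11 points.

none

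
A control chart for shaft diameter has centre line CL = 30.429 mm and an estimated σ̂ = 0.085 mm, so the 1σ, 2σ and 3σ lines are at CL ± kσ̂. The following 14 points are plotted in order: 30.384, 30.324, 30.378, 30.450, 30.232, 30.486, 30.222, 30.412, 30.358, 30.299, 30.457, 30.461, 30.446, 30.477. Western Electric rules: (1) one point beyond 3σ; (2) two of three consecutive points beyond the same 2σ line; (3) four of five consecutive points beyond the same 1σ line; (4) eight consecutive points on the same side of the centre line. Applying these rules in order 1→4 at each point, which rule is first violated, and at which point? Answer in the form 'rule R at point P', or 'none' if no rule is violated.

rule 2 at point 7

Zone of each point (C = within 1σ̂, B = 1σ̂–2σ̂, A = 2σ̂–3σ̂, * = beyond 3σ̂; sign = side of CL): 1:-C, 2:-B, 3:-C, 4:+C, 5:-A, 6:+C, 7:-A, 8:-C, 9:-C, 10:-B, 11:+C, 12:+C, 13:+C, 14:+C
Rule 2 (two of three consecutive points beyond the same 2σ limit) is satisfied at point 7.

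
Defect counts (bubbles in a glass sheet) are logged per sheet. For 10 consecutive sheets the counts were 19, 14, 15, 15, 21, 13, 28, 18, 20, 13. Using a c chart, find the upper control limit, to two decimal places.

30.19

c̄ = (19 + 14 + 15 + 15 + 21 + 13 + 28 + 18 + 20 + 13) / 10 = 176 / 10 = 17.6000
UCL = c̄ + 3√c̄ = 17.6000 + 3 × √17.6000 = 17.6000 + 3 × 4.1952 = 30.1857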